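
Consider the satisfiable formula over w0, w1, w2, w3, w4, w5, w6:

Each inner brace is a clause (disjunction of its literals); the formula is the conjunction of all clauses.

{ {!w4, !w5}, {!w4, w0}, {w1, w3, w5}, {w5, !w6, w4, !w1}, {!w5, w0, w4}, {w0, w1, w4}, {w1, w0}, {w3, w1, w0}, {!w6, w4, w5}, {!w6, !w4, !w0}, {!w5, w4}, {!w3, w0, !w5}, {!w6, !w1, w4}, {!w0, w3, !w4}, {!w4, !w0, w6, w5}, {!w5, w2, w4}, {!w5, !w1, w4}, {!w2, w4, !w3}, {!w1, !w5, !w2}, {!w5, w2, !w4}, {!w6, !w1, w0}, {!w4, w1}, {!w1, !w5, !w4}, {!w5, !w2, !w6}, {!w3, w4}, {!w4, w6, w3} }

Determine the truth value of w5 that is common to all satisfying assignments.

Suppose w5 = true.
Unit clause (!w4) forces w4 = false.
But (w4) is also a unit clause — contradiction.
So every satisfying assignment has w5 = False.

False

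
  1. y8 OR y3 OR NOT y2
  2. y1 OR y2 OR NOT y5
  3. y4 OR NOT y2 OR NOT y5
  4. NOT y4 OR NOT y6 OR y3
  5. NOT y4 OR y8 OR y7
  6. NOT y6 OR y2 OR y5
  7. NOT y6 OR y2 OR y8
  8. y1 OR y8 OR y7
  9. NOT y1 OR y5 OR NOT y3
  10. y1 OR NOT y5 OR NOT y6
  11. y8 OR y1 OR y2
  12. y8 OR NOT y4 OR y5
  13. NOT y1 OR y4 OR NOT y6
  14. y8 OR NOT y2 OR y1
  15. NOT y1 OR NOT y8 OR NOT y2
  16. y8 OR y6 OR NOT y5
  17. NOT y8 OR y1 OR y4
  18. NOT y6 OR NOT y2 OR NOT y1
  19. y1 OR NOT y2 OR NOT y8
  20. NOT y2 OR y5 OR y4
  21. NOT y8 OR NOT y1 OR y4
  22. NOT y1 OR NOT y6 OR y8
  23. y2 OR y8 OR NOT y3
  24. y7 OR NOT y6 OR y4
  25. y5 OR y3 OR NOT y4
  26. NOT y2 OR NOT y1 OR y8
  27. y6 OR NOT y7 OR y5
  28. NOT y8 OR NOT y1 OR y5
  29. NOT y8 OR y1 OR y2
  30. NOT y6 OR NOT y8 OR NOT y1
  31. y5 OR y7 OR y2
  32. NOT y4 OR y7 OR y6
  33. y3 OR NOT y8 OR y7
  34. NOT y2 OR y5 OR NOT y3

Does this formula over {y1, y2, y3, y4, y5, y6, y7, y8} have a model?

Suppose y8 = true.
Suppose y1 = true.
Unit clause (NOT y2) forces y2 = false.
Unit clause (y4) forces y4 = true.
Unit clause (y5) forces y5 = true.
Unit clause (NOT y6) forces y6 = false.
Unit clause (y7) forces y7 = true.
No clause remains; y3 is free.
A satisfying assignment: y1=true,  y2=false,  y3=false,  y4=true,  y5=true,  y6=false,  y7=true,  y8=true.

Yes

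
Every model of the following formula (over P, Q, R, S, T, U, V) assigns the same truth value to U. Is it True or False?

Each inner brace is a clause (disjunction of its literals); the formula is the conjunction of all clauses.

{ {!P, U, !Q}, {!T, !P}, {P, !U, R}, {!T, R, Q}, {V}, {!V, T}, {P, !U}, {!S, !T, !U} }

Suppose U = true.
(V) alone gives V = true.
(T) alone gives T = true.
(!P) alone gives P = false.
Now (P) is unsatisfied and unit — conflict.
So every satisfying assignment has U = False.

False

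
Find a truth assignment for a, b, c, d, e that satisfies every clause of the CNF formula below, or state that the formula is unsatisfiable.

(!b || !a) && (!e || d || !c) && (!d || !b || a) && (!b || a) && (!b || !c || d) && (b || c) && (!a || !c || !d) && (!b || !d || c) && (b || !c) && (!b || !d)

Suppose b = false.
From the singleton clause (c), c = true.
But (!c) is also a unit clause — contradiction.
That branch fails; take b = true instead.
From the singleton clause (!a), a = false.
But (a) is also a unit clause — contradiction.
Either choice for b ends in contradiction.

UNSATISFIABLE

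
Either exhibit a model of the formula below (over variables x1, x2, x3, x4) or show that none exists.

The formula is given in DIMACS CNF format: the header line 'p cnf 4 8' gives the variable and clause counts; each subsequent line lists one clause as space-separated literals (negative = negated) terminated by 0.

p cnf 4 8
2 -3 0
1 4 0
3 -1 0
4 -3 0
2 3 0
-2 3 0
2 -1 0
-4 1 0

Case x2 = True:
The clause (x3) is unit, so x3 = True.
The clause (x4) is unit, so x4 = True.
The clause (x1) is unit, so x1 = True.
Every clause now holds.

x1 ↦ True,  x2 ↦ True,  x3 ↦ True,  x4 ↦ True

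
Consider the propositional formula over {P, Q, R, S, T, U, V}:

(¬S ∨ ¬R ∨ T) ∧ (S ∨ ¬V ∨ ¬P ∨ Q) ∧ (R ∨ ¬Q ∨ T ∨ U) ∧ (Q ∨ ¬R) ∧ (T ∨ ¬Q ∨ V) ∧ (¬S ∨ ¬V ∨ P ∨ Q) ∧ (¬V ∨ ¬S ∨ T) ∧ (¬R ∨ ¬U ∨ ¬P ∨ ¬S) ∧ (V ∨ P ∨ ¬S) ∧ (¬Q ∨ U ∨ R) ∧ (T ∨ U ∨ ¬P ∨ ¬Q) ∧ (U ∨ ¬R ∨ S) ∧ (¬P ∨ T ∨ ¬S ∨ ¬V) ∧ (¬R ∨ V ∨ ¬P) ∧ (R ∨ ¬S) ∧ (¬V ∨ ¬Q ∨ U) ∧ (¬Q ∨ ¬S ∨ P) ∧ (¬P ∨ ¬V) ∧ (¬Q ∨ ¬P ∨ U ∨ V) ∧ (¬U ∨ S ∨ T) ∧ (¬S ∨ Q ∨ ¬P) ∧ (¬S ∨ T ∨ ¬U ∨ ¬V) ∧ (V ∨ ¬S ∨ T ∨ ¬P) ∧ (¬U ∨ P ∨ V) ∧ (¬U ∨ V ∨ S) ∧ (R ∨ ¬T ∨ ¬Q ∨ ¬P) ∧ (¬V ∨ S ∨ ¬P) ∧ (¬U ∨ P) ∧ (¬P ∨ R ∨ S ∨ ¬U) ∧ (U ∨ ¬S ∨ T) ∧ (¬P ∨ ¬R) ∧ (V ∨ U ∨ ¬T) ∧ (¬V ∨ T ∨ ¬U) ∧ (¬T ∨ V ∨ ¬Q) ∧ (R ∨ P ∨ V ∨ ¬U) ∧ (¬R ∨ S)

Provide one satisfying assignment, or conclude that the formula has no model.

Suppose Q = False.
From the singleton clause (¬R), R = False.
From the singleton clause (¬S), S = False.
Suppose V = False.
From the singleton clause (¬U), U = False.
From the singleton clause (¬T), T = False.
Every clause is now satisfied; P is unconstrained.

P ↦ True, Q ↦ False, R ↦ False, S ↦ False, T ↦ False, U ↦ False, V ↦ False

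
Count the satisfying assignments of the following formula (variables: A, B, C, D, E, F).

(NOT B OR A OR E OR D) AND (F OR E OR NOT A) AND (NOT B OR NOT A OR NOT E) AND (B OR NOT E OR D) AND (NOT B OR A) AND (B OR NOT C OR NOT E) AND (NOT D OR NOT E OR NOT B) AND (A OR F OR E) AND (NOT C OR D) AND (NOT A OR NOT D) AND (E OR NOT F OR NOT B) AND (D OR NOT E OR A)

6

There are 2^6 = 64 truth assignments over (A, B, C, D, E, F).
Split on D. With D = true, the clauses containing D are satisfied and NOT D drops from the rest; 4 of the 2^5 = 32 assignments to the other variables satisfy what remains.
With D = false, by the same count on the reduced clause set, 2 assignments work.
Total: 4 + 2 = 6.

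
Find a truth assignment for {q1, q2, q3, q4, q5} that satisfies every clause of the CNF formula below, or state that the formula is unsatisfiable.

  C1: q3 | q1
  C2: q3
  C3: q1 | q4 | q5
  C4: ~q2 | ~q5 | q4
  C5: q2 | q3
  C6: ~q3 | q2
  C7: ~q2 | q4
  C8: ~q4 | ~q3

The clause (q3) is unit, so q3 = 1.
The clause (q2) is unit, so q2 = 1.
The clause (q4) is unit, so q4 = 1.
But (~q4) is also a unit clause — contradiction.

UNSATISFIABLE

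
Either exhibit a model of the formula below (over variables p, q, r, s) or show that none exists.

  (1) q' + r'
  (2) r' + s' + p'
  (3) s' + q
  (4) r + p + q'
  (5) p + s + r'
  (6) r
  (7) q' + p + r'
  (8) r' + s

UNSATISFIABLE

Unit clause (r) forces r = 1.
Unit clause (q') forces q = 0.
Unit clause (s') forces s = 0.
But (s) is also a unit clause — contradiction.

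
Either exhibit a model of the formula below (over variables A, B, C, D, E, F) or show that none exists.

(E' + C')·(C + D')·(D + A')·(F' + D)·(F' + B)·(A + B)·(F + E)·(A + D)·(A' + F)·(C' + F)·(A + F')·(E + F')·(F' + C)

Try E = 0.
Unit clause (F) forces F = 1.
Now (F') is unsatisfied and unit — conflict.
That branch fails; take E = 1 instead.
Unit clause (C') forces C = 0.
Unit clause (D') forces D = 0.
Unit clause (A') forces A = 0.
Now (A) is unsatisfied and unit — conflict.
Either choice for E ends in contradiction.

UNSATISFIABLE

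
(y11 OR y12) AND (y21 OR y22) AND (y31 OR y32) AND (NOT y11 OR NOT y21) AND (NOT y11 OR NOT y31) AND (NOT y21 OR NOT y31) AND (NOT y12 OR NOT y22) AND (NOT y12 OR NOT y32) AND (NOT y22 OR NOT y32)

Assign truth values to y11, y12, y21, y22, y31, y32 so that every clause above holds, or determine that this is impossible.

UNSATISFIABLE

Try y11 = true.
The clause (NOT y21) is unit, so y21 = false.
The clause (y22) is unit, so y22 = true.
The clause (NOT y31) is unit, so y31 = false.
The clause (y32) is unit, so y32 = true.
But (NOT y32) is also a unit clause — contradiction.
So y11 must be the other value — set y11 = false.
The clause (y12) is unit, so y12 = true.
The clause (NOT y22) is unit, so y22 = false.
The clause (y21) is unit, so y21 = true.
The clause (NOT y31) is unit, so y31 = false.
The clause (y32) is unit, so y32 = true.
But (NOT y32) is also a unit clause — contradiction.
Both values of y11 lead to a conflict.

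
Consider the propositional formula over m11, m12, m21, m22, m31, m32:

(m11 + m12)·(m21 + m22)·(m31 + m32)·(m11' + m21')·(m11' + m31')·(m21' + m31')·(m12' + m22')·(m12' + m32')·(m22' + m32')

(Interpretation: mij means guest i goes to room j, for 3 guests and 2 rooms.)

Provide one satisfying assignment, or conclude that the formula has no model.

UNSATISFIABLE

Branch on m11: set m11 = 1.
From the singleton clause (m21'), m21 = 0.
From the singleton clause (m22), m22 = 1.
From the singleton clause (m31'), m31 = 0.
From the singleton clause (m32), m32 = 1.
That conflicts with the unit clause (m32').
So m11 must be the other value — set m11 = 0.
From the singleton clause (m12), m12 = 1.
From the singleton clause (m22'), m22 = 0.
From the singleton clause (m21), m21 = 1.
From the singleton clause (m31'), m31 = 0.
From the singleton clause (m32), m32 = 1.
That conflicts with the unit clause (m32').
Both values of m11 lead to a conflict.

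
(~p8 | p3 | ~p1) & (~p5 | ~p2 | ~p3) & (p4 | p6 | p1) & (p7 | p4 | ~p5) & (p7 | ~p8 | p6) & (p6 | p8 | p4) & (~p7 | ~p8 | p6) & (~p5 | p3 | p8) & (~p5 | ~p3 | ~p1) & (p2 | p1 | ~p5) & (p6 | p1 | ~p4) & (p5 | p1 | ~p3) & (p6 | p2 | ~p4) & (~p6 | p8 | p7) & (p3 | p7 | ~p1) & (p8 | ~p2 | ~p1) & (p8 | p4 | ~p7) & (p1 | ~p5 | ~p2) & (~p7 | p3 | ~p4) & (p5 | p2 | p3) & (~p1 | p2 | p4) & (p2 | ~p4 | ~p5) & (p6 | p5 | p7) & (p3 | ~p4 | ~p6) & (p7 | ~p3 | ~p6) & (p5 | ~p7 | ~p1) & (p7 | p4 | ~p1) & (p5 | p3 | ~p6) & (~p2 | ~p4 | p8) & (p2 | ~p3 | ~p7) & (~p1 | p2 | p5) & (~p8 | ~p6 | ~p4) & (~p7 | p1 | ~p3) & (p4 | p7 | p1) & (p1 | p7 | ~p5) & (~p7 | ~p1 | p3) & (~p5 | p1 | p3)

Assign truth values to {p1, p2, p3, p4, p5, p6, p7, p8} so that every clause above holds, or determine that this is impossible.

UNSATISFIABLE

Branch on p8: set p8 = 0.
Branch on p6: set p6 = 1.
The clause (p7) is unit, so p7 = 1.
The clause (p4) is unit, so p4 = 1.
The clause (p3) is unit, so p3 = 1.
The clause (~p2) is unit, so p2 = 0.
But (p2) is also a unit clause — contradiction.
So p6 must be the other value — set p6 = 0.
The clause (p4) is unit, so p4 = 1.
The clause (p1) is unit, so p1 = 1.
The clause (p2) is unit, so p2 = 1.
But (~p2) is also a unit clause — contradiction.
Either choice for p6 ends in contradiction.
So p8 must be the other value — set p8 = 1.
Branch on p3: set p3 = 1.
Branch on p5: set p5 = 0.
The clause (p1) is unit, so p1 = 1.
The clause (~p7) is unit, so p7 = 0.
The clause (p6) is unit, so p6 = 1.
But (~p6) is also a unit clause — contradiction.
So p5 must be the other value — set p5 = 1.
The clause (~p2) is unit, so p2 = 0.
The clause (~p1) is unit, so p1 = 0.
But (p1) is also a unit clause — contradiction.
Either choice for p5 ends in contradiction.
So p3 must be the other value — set p3 = 0.
The clause (~p1) is unit, so p1 = 0.
The clause (~p5) is unit, so p5 = 0.
The clause (p2) is unit, so p2 = 1.
The clause (~p6) is unit, so p6 = 0.
The clause (p4) is unit, so p4 = 1.
But (~p4) is also a unit clause — contradiction.
Either choice for p3 ends in contradiction.
Either choice for p8 ends in contradiction.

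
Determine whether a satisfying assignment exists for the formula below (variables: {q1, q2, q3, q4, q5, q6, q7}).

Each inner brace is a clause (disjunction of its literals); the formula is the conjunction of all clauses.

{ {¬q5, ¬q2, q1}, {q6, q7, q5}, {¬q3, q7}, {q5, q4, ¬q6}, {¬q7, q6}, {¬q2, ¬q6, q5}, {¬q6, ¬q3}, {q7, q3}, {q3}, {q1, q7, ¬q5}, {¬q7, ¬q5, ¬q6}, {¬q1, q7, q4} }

No

(q3) alone gives q3 = True.
(q7) alone gives q7 = True.
(q6) alone gives q6 = True.
Now (¬q6) is unsatisfied and unit — conflict.
No assignment satisfies every clause.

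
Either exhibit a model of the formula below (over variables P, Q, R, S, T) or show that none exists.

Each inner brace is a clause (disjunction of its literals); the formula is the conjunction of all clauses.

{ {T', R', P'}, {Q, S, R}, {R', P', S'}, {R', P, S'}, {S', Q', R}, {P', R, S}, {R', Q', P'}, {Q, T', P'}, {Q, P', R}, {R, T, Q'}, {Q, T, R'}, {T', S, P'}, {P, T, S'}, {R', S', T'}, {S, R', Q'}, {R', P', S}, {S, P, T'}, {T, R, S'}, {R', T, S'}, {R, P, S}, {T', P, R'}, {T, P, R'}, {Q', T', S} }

P ↦ 0; Q ↦ 0; R ↦ 0; S ↦ 1; T ↦ 1

Suppose T = 1.
Suppose R = 0.
Suppose Q = 0.
(S) alone gives S = 1.
(P') alone gives P = 0.
This assignment satisfies each clause.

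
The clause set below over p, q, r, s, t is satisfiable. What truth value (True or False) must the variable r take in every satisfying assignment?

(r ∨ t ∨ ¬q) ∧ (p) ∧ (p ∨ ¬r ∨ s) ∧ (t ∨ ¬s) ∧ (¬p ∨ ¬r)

Suppose r = True.
(p) alone gives p = True.
But (¬p) is also a unit clause — contradiction.
So every satisfying assignment has r = False.

False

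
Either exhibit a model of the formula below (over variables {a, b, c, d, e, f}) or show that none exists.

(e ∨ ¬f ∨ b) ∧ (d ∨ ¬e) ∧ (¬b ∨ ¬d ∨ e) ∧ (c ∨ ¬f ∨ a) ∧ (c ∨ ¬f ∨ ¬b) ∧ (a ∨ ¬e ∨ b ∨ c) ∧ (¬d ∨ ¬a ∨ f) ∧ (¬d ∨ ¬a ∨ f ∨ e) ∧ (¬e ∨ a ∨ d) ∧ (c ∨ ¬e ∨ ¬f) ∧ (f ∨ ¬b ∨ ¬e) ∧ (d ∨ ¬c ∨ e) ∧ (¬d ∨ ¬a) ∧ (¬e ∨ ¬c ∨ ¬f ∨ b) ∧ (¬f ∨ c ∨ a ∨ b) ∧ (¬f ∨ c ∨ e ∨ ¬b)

a=True; b=False; c=False; d=False; e=False; f=False

Branch on d: set d = False.
From the singleton clause (¬e), e = False.
From the singleton clause (¬c), c = False.
Branch on f: set f = False.
Every clause is now satisfied; a, b are unconstrained.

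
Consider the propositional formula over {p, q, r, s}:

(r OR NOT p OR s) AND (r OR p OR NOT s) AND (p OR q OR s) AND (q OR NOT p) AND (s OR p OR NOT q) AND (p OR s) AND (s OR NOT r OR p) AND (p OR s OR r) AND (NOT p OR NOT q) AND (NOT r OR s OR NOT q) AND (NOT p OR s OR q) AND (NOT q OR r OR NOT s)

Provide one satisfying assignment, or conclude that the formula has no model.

Suppose q = false.
(NOT p) alone gives p = false.
(s) alone gives s = true.
(r) alone gives r = true.
This assignment satisfies each clause.

p: false; q: false; r: true; s: true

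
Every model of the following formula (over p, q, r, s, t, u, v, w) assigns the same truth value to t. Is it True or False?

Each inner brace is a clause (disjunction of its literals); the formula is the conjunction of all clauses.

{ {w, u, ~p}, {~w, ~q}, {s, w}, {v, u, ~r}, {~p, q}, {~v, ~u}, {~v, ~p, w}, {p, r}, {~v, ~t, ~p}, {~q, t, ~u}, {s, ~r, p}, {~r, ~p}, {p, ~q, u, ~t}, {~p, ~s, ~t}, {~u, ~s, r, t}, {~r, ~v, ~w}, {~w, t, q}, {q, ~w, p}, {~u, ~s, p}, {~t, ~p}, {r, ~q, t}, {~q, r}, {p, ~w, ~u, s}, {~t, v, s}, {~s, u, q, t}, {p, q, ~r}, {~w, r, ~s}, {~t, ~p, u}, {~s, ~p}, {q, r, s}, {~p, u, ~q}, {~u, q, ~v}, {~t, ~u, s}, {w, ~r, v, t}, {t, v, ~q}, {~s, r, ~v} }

False

Suppose t = 1.
The clause (~p) is unit, so p = 0.
The clause (r) is unit, so r = 1.
The clause (s) is unit, so s = 1.
The clause (~u) is unit, so u = 0.
The clause (v) is unit, so v = 1.
The clause (~q) is unit, so q = 0.
Now (q) is unsatisfied and unit — conflict.
So every satisfying assignment has t = False.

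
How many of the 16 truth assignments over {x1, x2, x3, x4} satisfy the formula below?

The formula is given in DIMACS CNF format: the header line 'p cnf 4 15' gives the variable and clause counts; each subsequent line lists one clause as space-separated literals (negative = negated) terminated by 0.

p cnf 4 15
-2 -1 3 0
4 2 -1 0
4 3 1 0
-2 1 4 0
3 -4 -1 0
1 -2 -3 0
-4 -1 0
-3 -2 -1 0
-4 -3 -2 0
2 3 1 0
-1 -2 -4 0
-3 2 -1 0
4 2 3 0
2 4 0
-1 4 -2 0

There are 2^4 = 16 truth assignments over (x1, x2, x3, x4).
Check each against the 15 clauses (columns in the order x1, x2, x3, x4):
  F F F F  ✗ fails (x4 ∨ x3 ∨ x1)
  F F F T  ✗ fails (x2 ∨ x3 ∨ x1)
  F F T F  ✗ fails (x2 ∨ x4)
  F F T T  ✓ satisfies all
  F T F F  ✗ fails (x4 ∨ x3 ∨ x1)
  F T F T  ✓ satisfies all
  F T T F  ✗ fails (¬x2 ∨ x1 ∨ x4)
  F T T T  ✗ fails (x1 ∨ ¬x2 ∨ ¬x3)
  T F F F  ✗ fails (x4 ∨ x2 ∨ ¬x1)
  T F F T  ✗ fails (x3 ∨ ¬x4 ∨ ¬x1)
  T F T F  ✗ fails (x4 ∨ x2 ∨ ¬x1)
  T F T T  ✗ fails (¬x4 ∨ ¬x1)
  T T F F  ✗ fails (¬x2 ∨ ¬x1 ∨ x3)
  T T F T  ✗ fails (¬x2 ∨ ¬x1 ∨ x3)
  T T T F  ✗ fails (¬x3 ∨ ¬x2 ∨ ¬x1)
  T T T T  ✗ fails (¬x4 ∨ ¬x1)
2 of the 16 rows are models.

2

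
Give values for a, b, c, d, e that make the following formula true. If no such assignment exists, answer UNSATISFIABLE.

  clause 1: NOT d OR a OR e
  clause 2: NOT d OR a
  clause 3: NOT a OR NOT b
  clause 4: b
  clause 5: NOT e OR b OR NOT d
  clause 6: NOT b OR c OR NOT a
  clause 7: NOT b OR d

UNSATISFIABLE

Unit clause (b) forces b = true.
Unit clause (NOT a) forces a = false.
Unit clause (NOT d) forces d = false.
Now (d) is unsatisfied and unit — conflict.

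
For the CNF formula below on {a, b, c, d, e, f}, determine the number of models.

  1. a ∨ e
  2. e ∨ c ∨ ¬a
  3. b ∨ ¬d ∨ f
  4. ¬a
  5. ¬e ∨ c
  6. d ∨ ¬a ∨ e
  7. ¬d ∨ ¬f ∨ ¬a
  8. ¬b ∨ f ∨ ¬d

There are 2^6 = 64 truth assignments over (a, b, c, d, e, f).
Split on e. With e = True, the clauses containing e are satisfied and ¬e drops from the rest; 6 of the 2^5 = 32 assignments to the other variables satisfy what remains.
With e = False, by the same count on the reduced clause set, 0 assignments work.
Total: 6 + 0 = 6.

6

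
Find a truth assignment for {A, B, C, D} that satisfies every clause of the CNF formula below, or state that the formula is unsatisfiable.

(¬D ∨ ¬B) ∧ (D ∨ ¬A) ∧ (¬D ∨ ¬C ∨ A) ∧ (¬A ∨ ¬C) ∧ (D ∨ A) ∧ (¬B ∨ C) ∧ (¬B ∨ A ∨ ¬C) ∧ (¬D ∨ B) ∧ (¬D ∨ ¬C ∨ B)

UNSATISFIABLE

Case D = False:
Unit clause (¬A) forces A = False.
That conflicts with the unit clause (A).
Undo D and try D = True.
Unit clause (¬B) forces B = False.
That conflicts with the unit clause (B).
Both values of D lead to a conflict.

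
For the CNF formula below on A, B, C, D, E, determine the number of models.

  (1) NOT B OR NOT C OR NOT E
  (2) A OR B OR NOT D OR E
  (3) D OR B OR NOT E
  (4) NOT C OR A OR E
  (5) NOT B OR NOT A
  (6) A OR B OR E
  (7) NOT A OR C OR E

There are 2^5 = 32 truth assignments over (A, B, C, D, E).
Split on E. With E = true, the clauses containing E are satisfied and NOT E drops from the rest; 6 of the 2^4 = 16 assignments to the other variables satisfy what remains.
With E = false, by the same count on the reduced clause set, 4 assignments work.
(One model: A=F, B=F, C=F, D=T, E=T.)
Total: 6 + 4 = 10.

10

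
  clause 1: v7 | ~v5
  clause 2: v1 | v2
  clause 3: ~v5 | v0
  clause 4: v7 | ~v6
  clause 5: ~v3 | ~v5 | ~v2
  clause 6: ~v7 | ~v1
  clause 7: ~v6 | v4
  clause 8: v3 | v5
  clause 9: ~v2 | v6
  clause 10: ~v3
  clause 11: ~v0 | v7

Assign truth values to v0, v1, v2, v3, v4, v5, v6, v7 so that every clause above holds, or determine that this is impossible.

The clause (~v3) is unit, so v3 = 0.
The clause (v5) is unit, so v5 = 1.
The clause (v7) is unit, so v7 = 1.
The clause (v0) is unit, so v0 = 1.
The clause (~v1) is unit, so v1 = 0.
The clause (v2) is unit, so v2 = 1.
The clause (v6) is unit, so v6 = 1.
The clause (v4) is unit, so v4 = 1.
This assignment satisfies each clause.

v0 ↦ 1,  v1 ↦ 0,  v2 ↦ 1,  v3 ↦ 0,  v4 ↦ 1,  v5 ↦ 1,  v6 ↦ 1,  v7 ↦ 1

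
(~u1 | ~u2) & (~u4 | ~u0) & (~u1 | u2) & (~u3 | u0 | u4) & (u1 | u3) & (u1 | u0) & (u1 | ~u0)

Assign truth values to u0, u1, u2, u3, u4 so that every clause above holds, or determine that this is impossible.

Branch on u1: set u1 = 0.
From the singleton clause (u3), u3 = 1.
From the singleton clause (u0), u0 = 1.
That conflicts with the unit clause (~u0).
Undo u1 and try u1 = 1.
From the singleton clause (~u2), u2 = 0.
That conflicts with the unit clause (u2).
Neither u1 = 1 nor u1 = 0 works.

UNSATISFIABLE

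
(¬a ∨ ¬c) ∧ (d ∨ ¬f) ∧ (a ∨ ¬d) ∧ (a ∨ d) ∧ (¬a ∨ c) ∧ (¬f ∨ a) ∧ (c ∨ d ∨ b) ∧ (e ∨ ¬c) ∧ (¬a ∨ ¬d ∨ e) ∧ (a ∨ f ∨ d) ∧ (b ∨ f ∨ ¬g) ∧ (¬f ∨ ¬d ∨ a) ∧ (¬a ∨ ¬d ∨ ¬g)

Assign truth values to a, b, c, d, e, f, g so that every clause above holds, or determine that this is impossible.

UNSATISFIABLE

Branch on a: set a = False.
Unit clause (¬d) forces d = False.
That conflicts with the unit clause (d).
Undo a and try a = True.
Unit clause (¬c) forces c = False.
That conflicts with the unit clause (c).
Both values of a lead to a conflict.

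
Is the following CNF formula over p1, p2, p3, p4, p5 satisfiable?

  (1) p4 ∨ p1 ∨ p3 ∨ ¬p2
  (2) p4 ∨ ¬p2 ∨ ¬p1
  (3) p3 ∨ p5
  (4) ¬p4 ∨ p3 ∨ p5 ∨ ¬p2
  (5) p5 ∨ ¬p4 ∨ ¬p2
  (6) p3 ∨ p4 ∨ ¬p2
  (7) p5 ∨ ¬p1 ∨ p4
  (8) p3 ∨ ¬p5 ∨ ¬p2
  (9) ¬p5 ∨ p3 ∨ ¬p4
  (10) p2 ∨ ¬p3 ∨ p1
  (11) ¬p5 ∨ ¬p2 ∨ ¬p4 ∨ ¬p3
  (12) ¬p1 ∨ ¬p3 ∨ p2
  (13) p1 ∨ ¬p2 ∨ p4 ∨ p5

Yes

Suppose p3 = True.
Suppose p2 = True.
Suppose p4 = False.
(¬p1) alone gives p1 = False.
(p5) alone gives p5 = True.
Every clause now holds.
A satisfying assignment: p1 ↦ False,  p2 ↦ True,  p3 ↦ True,  p4 ↦ False,  p5 ↦ True.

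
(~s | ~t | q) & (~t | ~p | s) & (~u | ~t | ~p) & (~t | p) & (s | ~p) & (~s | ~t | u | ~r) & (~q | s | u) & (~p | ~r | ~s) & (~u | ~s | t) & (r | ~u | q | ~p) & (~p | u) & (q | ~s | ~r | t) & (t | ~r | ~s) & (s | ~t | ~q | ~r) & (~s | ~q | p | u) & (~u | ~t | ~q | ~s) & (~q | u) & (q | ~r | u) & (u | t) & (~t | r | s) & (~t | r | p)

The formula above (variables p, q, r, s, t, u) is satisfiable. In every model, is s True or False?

Suppose s = 1.
Branch on t: set t = 0.
From the singleton clause (~u), u = 0.
Now (u) is unsatisfied and unit — conflict.
So t must be the other value — set t = 1.
From the singleton clause (q), q = 1.
From the singleton clause (p), p = 1.
From the singleton clause (~u), u = 0.
Now (u) is unsatisfied and unit — conflict.
Neither t = 1 nor t = 0 works.
So every satisfying assignment has s = False.

False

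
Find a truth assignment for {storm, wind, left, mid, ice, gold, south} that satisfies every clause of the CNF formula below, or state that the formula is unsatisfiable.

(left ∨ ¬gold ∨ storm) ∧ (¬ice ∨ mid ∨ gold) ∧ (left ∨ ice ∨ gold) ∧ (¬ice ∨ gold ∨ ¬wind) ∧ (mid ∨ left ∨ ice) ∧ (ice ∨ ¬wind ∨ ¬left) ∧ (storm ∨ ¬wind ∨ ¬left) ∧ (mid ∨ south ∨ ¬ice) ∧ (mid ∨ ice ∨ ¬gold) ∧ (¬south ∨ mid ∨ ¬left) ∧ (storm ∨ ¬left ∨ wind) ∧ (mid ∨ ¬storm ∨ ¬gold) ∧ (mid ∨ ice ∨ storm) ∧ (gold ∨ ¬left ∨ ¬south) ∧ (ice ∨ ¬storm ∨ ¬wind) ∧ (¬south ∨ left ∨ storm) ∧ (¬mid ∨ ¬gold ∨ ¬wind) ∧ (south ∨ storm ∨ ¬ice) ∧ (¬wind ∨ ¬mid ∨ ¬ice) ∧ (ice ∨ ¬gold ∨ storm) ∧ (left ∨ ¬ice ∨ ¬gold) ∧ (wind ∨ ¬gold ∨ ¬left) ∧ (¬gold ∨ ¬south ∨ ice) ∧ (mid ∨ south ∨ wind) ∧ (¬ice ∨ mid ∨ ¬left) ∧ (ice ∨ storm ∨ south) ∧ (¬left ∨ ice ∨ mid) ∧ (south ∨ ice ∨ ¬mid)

storm: True,  wind: False,  left: True,  mid: True,  ice: True,  gold: False,  south: False

Try left = True.
Try ice = True.
From the singleton clause (mid), mid = True.
From the singleton clause (¬wind), wind = False.
From the singleton clause (storm), storm = True.
From the singleton clause (¬gold), gold = False.
From the singleton clause (¬south), south = False.
This assignment satisfies each clause.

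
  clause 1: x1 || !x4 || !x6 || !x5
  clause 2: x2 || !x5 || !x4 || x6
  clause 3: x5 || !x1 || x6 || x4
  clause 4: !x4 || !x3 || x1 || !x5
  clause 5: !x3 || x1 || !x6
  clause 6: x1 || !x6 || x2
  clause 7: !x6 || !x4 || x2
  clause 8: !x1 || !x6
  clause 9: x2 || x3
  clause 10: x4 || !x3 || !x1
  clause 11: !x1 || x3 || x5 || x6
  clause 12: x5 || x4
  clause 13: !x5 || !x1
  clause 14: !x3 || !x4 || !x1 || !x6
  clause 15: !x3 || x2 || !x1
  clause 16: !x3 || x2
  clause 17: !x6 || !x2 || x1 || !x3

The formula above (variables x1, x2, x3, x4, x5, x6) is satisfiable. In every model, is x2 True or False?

Suppose x2 = false.
From the singleton clause (x3), x3 = true.
That conflicts with the unit clause (!x3).
So every satisfying assignment has x2 = True.

True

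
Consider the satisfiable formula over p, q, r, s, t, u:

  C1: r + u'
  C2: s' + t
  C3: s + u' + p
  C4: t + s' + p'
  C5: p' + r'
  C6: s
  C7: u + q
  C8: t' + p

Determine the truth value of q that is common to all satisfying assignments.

True

Suppose q = 0.
(s) alone gives s = 1.
(t) alone gives t = 1.
(u) alone gives u = 1.
(r) alone gives r = 1.
(p') alone gives p = 0.
But (p) is also a unit clause — contradiction.
So every satisfying assignment has q = True.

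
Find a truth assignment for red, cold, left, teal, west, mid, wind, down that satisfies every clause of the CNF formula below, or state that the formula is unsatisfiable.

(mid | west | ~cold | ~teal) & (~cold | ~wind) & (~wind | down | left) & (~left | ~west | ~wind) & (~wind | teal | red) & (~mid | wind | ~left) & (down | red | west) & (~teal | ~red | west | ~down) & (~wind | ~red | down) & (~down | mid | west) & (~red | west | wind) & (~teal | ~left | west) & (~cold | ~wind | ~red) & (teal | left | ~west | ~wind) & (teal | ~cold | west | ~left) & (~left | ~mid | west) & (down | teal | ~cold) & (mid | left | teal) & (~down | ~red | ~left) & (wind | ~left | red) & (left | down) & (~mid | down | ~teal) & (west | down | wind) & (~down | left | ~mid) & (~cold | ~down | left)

Case cold = 0:
Case left = 1:
Case west = 1:
The clause (~wind) is unit, so wind = 0.
The clause (~mid) is unit, so mid = 0.
The clause (red) is unit, so red = 1.
The clause (~down) is unit, so down = 0.
No clause remains; teal is free.

red: 1; cold: 0; left: 1; teal: 1; west: 1; mid: 0; wind: 0; down: 0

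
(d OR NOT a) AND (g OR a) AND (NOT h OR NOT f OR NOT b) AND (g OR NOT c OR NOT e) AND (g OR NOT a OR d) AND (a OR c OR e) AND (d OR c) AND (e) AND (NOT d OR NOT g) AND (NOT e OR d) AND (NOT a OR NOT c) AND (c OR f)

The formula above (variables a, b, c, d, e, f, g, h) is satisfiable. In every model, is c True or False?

False

Suppose c = true.
Unit clause (e) forces e = true.
Unit clause (g) forces g = true.
Unit clause (NOT d) forces d = false.
But (d) is also a unit clause — contradiction.
So every satisfying assignment has c = False.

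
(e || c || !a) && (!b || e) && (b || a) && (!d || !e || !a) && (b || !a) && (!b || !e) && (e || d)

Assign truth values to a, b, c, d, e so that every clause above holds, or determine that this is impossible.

UNSATISFIABLE

Case b = false:
From the singleton clause (a), a = true.
Now (!a) is unsatisfied and unit — conflict.
Backtrack on b: now try b = true.
From the singleton clause (e), e = true.
Now (!e) is unsatisfied and unit — conflict.
Neither b = true nor b = false works.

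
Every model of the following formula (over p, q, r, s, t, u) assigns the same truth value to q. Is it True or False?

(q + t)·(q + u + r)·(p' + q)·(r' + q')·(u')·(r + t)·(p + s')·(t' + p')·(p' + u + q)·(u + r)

Suppose q = 1.
From the singleton clause (r'), r = 0.
From the singleton clause (u'), u = 0.
Now (u) is unsatisfied and unit — conflict.
So every satisfying assignment has q = False.

False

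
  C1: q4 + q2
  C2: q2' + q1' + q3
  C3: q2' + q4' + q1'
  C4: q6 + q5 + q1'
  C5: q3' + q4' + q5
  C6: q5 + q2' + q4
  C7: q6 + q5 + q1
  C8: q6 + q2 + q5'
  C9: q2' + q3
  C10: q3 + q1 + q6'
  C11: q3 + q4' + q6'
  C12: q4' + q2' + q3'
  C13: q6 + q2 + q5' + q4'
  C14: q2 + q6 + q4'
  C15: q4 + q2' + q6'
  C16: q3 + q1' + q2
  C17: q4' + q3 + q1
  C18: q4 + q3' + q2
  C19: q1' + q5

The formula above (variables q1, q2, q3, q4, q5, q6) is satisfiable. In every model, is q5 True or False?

Suppose q5 = 0.
(q1') alone gives q1 = 0.
(q6) alone gives q6 = 1.
(q3) alone gives q3 = 1.
(q4') alone gives q4 = 0.
(q2) alone gives q2 = 1.
But (q2') is also a unit clause — contradiction.
So every satisfying assignment has q5 = True.

True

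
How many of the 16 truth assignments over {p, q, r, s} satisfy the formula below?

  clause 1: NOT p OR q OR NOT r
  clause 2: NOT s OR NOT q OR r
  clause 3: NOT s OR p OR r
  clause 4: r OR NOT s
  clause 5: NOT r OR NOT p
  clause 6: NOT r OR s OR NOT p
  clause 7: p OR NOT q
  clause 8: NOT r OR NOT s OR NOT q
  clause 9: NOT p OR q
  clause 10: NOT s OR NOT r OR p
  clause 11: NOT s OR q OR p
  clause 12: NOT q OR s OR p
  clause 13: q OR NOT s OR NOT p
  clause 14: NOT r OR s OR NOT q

There are 2^4 = 16 truth assignments over (p, q, r, s).
Check each against the 14 clauses (columns in the order p, q, r, s):
  F F F F  ✓ satisfies all
  F F F T  ✗ fails (NOT s OR p OR r)
  F F T F  ✓ satisfies all
  F F T T  ✗ fails (NOT s OR NOT r OR p)
  F T F F  ✗ fails (p OR NOT q)
  F T F T  ✗ fails (NOT s OR NOT q OR r)
  F T T F  ✗ fails (p OR NOT q)
  F T T T  ✗ fails (p OR NOT q)
  T F F F  ✗ fails (NOT p OR q)
  T F F T  ✗ fails (r OR NOT s)
  T F T F  ✗ fails (NOT p OR q OR NOT r)
  T F T T  ✗ fails (NOT p OR q OR NOT r)
  T T F F  ✓ satisfies all
  T T F T  ✗ fails (NOT s OR NOT q OR r)
  T T T F  ✗ fails (NOT r OR NOT p)
  T T T T  ✗ fails (NOT r OR NOT p)
3 of the 16 rows are models.

3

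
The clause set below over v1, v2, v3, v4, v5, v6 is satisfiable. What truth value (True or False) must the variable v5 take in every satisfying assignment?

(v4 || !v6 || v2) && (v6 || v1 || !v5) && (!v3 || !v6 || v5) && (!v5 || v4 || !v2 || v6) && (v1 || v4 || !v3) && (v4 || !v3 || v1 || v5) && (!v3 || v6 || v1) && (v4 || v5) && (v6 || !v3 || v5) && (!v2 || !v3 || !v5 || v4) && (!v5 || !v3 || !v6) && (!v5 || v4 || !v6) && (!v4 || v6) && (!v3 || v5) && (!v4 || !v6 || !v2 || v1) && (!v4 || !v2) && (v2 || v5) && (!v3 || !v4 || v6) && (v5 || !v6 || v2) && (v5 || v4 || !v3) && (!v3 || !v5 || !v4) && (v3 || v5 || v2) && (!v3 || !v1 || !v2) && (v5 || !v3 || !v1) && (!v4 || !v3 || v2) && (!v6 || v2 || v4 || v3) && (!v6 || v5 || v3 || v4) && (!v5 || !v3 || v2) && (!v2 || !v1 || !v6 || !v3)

Suppose v5 = false.
(v4) alone gives v4 = true.
(v6) alone gives v6 = true.
(!v3) alone gives v3 = false.
(!v2) alone gives v2 = false.
Now (v2) is unsatisfied and unit — conflict.
So every satisfying assignment has v5 = True.

True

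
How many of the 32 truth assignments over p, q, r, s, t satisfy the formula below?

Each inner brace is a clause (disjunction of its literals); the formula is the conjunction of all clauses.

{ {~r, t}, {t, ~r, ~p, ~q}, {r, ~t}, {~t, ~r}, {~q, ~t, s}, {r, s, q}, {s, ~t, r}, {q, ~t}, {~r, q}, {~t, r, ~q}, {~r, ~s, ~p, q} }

6

There are 2^5 = 32 truth assignments over (p, q, r, s, t).
Split on r. With r = 1, the clauses containing r are satisfied and ~r drops from the rest; 0 of the 2^4 = 16 assignments to the other variables satisfy what remains.
With r = 0, by the same count on the reduced clause set, 6 assignments work.
(One model: p=F, q=F, r=F, s=T, t=F.)
Total: 0 + 6 = 6.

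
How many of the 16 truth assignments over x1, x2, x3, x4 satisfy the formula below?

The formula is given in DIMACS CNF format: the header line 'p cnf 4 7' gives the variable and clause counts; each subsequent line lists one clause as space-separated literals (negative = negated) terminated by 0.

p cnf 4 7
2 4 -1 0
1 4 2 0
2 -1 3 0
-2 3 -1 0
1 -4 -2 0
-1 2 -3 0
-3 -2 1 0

5

There are 2^4 = 16 truth assignments over (x1, x2, x3, x4).
Check each against the 7 clauses (columns in the order x1, x2, x3, x4):
  F F F F  ✗ fails (x1 ∨ x4 ∨ x2)
  F F F T  ✓ satisfies all
  F F T F  ✗ fails (x1 ∨ x4 ∨ x2)
  F F T T  ✓ satisfies all
  F T F F  ✓ satisfies all
  F T F T  ✗ fails (x1 ∨ ¬x4 ∨ ¬x2)
  F T T F  ✗ fails (¬x3 ∨ ¬x2 ∨ x1)
  F T T T  ✗ fails (x1 ∨ ¬x4 ∨ ¬x2)
  T F F F  ✗ fails (x2 ∨ x4 ∨ ¬x1)
  T F F T  ✗ fails (x2 ∨ ¬x1 ∨ x3)
  T F T F  ✗ fails (x2 ∨ x4 ∨ ¬x1)
  T F T T  ✗ fails (¬x1 ∨ x2 ∨ ¬x3)
  T T F F  ✗ fails (¬x2 ∨ x3 ∨ ¬x1)
  T T F T  ✗ fails (¬x2 ∨ x3 ∨ ¬x1)
  T T T F  ✓ satisfies all
  T T T T  ✓ satisfies all
5 of the 16 rows are models.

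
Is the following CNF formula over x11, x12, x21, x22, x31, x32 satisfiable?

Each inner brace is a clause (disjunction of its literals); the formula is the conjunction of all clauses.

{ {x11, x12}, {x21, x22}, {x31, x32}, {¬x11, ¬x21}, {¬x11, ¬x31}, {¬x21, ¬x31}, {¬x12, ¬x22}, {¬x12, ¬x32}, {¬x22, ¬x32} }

No, unsatisfiable

Branch on x11: set x11 = True.
The clause (¬x21) is unit, so x21 = False.
The clause (x22) is unit, so x22 = True.
The clause (¬x31) is unit, so x31 = False.
The clause (x32) is unit, so x32 = True.
But (¬x32) is also a unit clause — contradiction.
Backtrack on x11: now try x11 = False.
The clause (x12) is unit, so x12 = True.
The clause (¬x22) is unit, so x22 = False.
The clause (x21) is unit, so x21 = True.
The clause (¬x31) is unit, so x31 = False.
The clause (x32) is unit, so x32 = True.
But (¬x32) is also a unit clause — contradiction.
Either choice for x11 ends in contradiction.
No assignment satisfies every clause.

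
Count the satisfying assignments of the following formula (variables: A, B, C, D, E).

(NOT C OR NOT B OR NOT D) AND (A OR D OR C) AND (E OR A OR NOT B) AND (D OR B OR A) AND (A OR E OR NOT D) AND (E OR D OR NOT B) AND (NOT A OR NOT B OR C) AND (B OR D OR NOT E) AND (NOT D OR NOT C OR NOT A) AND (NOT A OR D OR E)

7

There are 2^5 = 32 truth assignments over (A, B, C, D, E).
Split on C. With C = true, the clauses containing C are satisfied and NOT C drops from the rest; 3 of the 2^4 = 16 assignments to the other variables satisfy what remains.
With C = false, by the same count on the reduced clause set, 4 assignments work.
Total: 3 + 4 = 7.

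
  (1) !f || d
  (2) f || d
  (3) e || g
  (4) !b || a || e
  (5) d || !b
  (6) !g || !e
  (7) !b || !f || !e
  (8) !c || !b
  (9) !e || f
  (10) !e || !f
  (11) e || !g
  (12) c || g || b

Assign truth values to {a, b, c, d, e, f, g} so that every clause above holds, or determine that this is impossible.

UNSATISFIABLE

Branch on f: set f = false.
The clause (d) is unit, so d = true.
The clause (!e) is unit, so e = false.
The clause (g) is unit, so g = true.
Now (!g) is unsatisfied and unit — conflict.
Undo f and try f = true.
The clause (d) is unit, so d = true.
The clause (!e) is unit, so e = false.
The clause (g) is unit, so g = true.
Now (!g) is unsatisfied and unit — conflict.
Both values of f lead to a conflict.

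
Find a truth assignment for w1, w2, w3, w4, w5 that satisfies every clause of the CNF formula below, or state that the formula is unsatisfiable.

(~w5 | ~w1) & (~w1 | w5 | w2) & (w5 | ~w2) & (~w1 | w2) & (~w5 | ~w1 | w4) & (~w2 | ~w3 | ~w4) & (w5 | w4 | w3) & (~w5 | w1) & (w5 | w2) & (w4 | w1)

UNSATISFIABLE

Case w5 = 0:
Unit clause (~w2) forces w2 = 0.
But (w2) is also a unit clause — contradiction.
That branch fails; take w5 = 1 instead.
Unit clause (~w1) forces w1 = 0.
But (w1) is also a unit clause — contradiction.
Both values of w5 lead to a conflict.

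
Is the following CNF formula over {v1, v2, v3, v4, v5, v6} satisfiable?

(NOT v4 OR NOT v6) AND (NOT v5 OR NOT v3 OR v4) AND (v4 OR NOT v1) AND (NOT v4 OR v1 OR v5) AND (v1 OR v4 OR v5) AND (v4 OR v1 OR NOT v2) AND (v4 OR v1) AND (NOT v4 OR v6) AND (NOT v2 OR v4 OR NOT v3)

Suppose v4 = false.
The clause (NOT v1) is unit, so v1 = false.
That conflicts with the unit clause (v1).
Undo v4 and try v4 = true.
The clause (NOT v6) is unit, so v6 = false.
That conflicts with the unit clause (v6).
Either choice for v4 ends in contradiction.
No assignment satisfies every clause.

No, unsatisfiable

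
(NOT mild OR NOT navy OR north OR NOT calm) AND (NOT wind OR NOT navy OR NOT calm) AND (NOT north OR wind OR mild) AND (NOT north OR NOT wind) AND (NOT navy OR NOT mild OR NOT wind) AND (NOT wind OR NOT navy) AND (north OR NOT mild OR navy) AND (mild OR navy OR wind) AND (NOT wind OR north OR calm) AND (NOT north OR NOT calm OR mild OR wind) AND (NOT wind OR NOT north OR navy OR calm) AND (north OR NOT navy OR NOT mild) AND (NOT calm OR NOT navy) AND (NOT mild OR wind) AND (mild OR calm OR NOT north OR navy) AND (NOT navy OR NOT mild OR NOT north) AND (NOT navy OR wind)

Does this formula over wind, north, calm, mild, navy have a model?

Yes, satisfiable

Try north = false.
Try wind = true.
From the singleton clause (NOT navy), navy = false.
From the singleton clause (NOT mild), mild = false.
From the singleton clause (calm), calm = true.
This assignment satisfies each clause.
A satisfying assignment: wind=true,  north=false,  calm=true,  mild=false,  navy=false.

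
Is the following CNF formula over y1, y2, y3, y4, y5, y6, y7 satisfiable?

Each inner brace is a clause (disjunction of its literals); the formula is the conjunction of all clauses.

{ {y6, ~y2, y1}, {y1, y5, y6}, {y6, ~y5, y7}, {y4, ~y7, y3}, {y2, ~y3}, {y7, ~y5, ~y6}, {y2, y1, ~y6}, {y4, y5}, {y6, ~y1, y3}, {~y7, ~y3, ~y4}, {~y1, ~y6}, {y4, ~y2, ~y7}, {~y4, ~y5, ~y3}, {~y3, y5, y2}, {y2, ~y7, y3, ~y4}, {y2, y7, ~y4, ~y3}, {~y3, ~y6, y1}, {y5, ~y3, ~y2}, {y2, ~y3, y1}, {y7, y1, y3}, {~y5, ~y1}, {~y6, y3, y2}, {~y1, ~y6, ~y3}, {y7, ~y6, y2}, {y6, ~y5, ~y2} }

Satisfiable

Case y2 = 1:
Case y6 = 1:
(~y1) alone gives y1 = 0.
(~y3) alone gives y3 = 0.
(y7) alone gives y7 = 1.
(y4) alone gives y4 = 1.
Every clause is now satisfied; y5 is unconstrained.
A satisfying assignment: y1: 0; y2: 1; y3: 0; y4: 1; y5: 0; y6: 1; y7: 1.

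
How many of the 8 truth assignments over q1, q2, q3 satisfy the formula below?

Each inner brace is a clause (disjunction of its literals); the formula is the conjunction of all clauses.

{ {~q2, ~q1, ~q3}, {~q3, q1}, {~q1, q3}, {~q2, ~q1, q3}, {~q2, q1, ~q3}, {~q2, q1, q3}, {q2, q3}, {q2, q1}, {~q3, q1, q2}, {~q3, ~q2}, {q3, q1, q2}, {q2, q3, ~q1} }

1

There are 2^3 = 8 truth assignments over (q1, q2, q3).
Check each against the 12 clauses (columns in the order q1, q2, q3):
  F F F  ✗ fails (q2 | q3)
  F F T  ✗ fails (~q3 | q1)
  F T F  ✗ fails (~q2 | q1 | q3)
  F T T  ✗ fails (~q3 | q1)
  T F F  ✗ fails (~q1 | q3)
  T F T  ✓ satisfies all
  T T F  ✗ fails (~q1 | q3)
  T T T  ✗ fails (~q2 | ~q1 | ~q3)
1 of the 8 rows is a model.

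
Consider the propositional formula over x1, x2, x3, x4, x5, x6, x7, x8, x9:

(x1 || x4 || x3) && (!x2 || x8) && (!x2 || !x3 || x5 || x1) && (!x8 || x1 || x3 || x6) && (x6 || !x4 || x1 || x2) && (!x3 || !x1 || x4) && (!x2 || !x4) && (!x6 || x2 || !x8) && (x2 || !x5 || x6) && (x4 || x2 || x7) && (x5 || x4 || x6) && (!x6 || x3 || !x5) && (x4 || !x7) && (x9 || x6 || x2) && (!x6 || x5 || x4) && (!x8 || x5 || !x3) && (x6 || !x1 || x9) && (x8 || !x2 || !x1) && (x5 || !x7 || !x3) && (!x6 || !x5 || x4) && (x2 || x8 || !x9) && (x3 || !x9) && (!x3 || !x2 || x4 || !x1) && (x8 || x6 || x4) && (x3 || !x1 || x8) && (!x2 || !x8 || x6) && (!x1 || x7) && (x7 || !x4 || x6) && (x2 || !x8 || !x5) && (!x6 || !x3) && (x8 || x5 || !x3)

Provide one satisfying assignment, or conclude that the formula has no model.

x1 ↦ false, x2 ↦ false, x3 ↦ false, x4 ↦ true, x5 ↦ false, x6 ↦ true, x7 ↦ true, x8 ↦ false, x9 ↦ false

Suppose x2 = false.
Suppose x6 = true.
From the singleton clause (!x8), x8 = false.
From the singleton clause (!x9), x9 = false.
From the singleton clause (!x3), x3 = false.
From the singleton clause (!x5), x5 = false.
From the singleton clause (x4), x4 = true.
From the singleton clause (!x1), x1 = false.
Every clause is now satisfied; x7 is unconstrained.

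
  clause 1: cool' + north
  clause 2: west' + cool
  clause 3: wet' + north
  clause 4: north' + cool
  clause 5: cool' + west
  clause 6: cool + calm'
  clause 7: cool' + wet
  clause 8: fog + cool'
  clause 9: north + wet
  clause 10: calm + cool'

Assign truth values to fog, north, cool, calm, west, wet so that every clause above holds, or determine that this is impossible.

fog: 1,  north: 1,  cool: 1,  calm: 1,  west: 1,  wet: 1

Branch on cool: set cool = 1.
Unit clause (north) forces north = 1.
Unit clause (west) forces west = 1.
Unit clause (wet) forces wet = 1.
Unit clause (fog) forces fog = 1.
Unit clause (calm) forces calm = 1.
All clauses are satisfied.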